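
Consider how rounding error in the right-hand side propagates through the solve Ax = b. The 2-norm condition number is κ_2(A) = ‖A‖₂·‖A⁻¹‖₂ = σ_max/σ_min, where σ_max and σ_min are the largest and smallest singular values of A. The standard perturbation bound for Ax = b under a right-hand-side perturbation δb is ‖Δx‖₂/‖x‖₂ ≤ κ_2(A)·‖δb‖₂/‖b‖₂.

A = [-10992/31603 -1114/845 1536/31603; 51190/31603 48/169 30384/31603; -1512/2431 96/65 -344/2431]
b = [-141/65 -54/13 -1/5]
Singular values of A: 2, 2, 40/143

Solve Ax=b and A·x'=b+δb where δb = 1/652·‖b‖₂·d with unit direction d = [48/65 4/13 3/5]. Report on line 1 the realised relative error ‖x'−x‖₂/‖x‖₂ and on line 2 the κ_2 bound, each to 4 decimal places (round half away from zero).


0.0024
0.0110

from the listed singular values, σ₁ = 2, σ_n = 40/143
κ_2(A) = 2 / (40/143) = 7.1500
bound on ‖Δx‖/‖x‖: κ·ε = 7.1500·1/652 = 0.0110
solve Ax = b  →  x = [3.4860 0.3462 -10.2958]
‖b‖ = 4.6904, ‖x‖ = 10.8755
with δb = [0.0053 0.0022 0.0043], A·Δx = δb → ‖Δx‖ = 0.0257
relative error = 0.0024
so the bound overstates the realised error by a factor of ≈ 4.6373 (computed from the unrounded values)


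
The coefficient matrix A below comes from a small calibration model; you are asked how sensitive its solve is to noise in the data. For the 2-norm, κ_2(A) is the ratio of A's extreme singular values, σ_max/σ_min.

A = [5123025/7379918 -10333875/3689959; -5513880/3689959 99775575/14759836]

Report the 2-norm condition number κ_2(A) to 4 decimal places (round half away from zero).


110.7680

form AᵀA = [874892756025/322267394596 -1940922921375/161133697298; -1940922921375/161133697298 69016502525625/1289069578384] with trace 43138651725/766846864 and determinant 791015625/3067387456
solving λ² − 43138651725/766846864·λ + 791015625/3067387456 = 0 gives λ = 225/4, 3515625/766846864
σ_max=√(225/4)=(15/2), σ_min=√(3515625/766846864)=(1875/27692) → κ = 110.7680


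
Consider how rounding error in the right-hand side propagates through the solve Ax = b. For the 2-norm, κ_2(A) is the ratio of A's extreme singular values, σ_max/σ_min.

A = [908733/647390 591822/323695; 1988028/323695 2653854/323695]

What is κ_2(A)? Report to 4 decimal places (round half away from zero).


394.7500

M = AᵀA = [395831457/9972964 131941467/2493241; 131941467/2493241 175923720/2493241]. tr(M)=1099526337/9972964, det(M)=194481/2493241
char-poly roots: 441/4 and 1764/2493241
κ_2(A) = √(λ_max/λ_min) = √((441/4) / (1764/2493241)) = 394.7500


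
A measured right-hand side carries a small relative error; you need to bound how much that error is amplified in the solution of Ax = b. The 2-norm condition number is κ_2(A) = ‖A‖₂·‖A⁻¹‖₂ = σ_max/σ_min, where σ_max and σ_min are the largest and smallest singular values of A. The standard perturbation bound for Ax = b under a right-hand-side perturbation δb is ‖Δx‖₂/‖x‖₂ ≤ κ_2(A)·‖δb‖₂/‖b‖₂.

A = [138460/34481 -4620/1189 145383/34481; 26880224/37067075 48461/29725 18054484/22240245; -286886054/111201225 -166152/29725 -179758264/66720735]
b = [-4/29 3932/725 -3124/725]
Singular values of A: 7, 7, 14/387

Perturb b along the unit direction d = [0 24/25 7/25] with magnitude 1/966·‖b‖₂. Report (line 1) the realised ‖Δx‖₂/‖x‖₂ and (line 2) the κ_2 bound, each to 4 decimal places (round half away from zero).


σ_max = 7, σ_min = 14/387
κ = σ_max/σ_min = 7/(14/387) = 193.5000
κ_2(A)·‖δb‖/‖b‖ = 0.2003
solve Ax = b  →  x = [-79.7710 0.6829 76.5690]
2-norm of b is 6.9282; of x, 110.5744
δb = ε·‖b‖·d = [0.0000 0.0069 0.0020]; solving A·Δx = δb gives ‖Δx‖ = 0.1983
relative error = 0.0018
tightness: 0.0018 against a bound of 0.2003 (unrounded ratio ≈ 0.0090)

0.0018
0.2003


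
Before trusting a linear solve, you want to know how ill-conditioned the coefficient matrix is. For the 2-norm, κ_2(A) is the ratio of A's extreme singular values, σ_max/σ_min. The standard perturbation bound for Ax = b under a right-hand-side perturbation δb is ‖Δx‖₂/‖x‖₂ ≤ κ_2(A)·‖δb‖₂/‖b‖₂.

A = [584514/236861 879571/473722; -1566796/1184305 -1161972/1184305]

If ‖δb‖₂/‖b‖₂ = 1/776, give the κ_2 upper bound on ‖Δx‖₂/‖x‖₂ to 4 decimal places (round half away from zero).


0.4489

AᵀA = [38049360244/4853212225 28536652683/4853212225; 28536652683/4853212225 85611918049/19412848900]; tr = 9512374361/776513956, det = 240100/194128489
λ_max, λ_min = (9512374361/776513956 ± √90482282927796788721/602973923862769936)/2 = 49/4, 19600/194128489
σ_max=√(49/4)=(7/2), σ_min=√(19600/194128489)=(140/13933) → κ = 348.3250
bound on ‖Δx‖/‖x‖: κ·ε = 348.3250·1/776 = 0.4489


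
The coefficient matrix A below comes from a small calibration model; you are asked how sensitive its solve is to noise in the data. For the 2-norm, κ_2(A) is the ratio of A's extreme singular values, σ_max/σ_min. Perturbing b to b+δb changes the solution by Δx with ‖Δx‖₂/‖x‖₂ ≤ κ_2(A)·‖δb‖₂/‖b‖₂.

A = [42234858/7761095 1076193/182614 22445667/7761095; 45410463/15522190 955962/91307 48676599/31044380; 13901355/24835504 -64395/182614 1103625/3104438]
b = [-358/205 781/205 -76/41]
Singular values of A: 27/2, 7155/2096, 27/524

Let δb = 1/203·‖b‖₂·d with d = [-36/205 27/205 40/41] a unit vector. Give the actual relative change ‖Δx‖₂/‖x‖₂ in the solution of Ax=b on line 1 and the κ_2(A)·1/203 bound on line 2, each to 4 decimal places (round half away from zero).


σ_max = 27/2, σ_min = 27/524
κ_2(A) = (27/2) / (27/524) = 262.0000
κ_2(A)·‖δb‖/‖b‖ = 1.2906
solve Ax = b  →  x = [8.2821 0.6821 -17.5779]
‖b‖₂ = 4.5826 and ‖x‖₂ = 19.4433
δb = ε·‖b‖·d = [-0.0040 0.0030 0.0220]; solving A·Δx = δb gives ‖Δx‖ = 0.4381
dividing the unrounded norms, ‖Δx‖/‖x‖ = 0.0225
so the bound overstates the realised error by a factor of ≈ 57.2789 (computed from the unrounded values)

0.0225
1.2906


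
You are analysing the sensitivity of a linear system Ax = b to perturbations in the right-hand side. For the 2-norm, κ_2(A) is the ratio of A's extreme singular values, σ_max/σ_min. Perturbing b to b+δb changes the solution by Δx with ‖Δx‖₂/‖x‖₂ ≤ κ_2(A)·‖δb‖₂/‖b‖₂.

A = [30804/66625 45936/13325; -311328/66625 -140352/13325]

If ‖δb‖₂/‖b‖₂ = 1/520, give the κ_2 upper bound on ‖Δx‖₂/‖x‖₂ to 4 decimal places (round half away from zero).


M = AᵀA = [12046032/546325 5552064/109265; 5552064/109265 2684160/21853]. tr(M)=6088464/42025, det(M)=5308416/42025
char-poly roots: 144 and 36864/42025
σ_max=√144=12, σ_min=√(36864/42025)=(192/205) → κ = 12.8125
bound on ‖Δx‖/‖x‖: κ·ε = 12.8125·1/520 = 0.0246

0.0246


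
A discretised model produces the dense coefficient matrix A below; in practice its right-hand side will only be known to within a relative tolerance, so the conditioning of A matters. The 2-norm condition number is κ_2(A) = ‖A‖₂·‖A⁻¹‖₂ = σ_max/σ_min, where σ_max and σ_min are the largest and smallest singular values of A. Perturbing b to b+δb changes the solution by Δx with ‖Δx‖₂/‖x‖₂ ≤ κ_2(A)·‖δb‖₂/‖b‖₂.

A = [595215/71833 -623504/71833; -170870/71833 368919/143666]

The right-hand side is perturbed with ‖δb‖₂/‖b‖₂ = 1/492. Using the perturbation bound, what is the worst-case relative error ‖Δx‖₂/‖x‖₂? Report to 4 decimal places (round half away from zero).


0.5035

M = AᵀA = [383477453125/5159979889 -402637528125/5159979889; -402637528125/5159979889 1691130180625/20639919556]. tr(M)=3834768125/24542116, det(M)=9765625/24542116
λ_max, λ_min = (3834768125/24542116 ± √14704487896109765625/602315457757456)/2 = 625/4, 15625/6135529
κ_2(A) = √(λ_max/λ_min) = √((625/4) / (15625/6135529)) = 247.7000
κ_2(A)·‖δb‖/‖b‖ = 0.5035


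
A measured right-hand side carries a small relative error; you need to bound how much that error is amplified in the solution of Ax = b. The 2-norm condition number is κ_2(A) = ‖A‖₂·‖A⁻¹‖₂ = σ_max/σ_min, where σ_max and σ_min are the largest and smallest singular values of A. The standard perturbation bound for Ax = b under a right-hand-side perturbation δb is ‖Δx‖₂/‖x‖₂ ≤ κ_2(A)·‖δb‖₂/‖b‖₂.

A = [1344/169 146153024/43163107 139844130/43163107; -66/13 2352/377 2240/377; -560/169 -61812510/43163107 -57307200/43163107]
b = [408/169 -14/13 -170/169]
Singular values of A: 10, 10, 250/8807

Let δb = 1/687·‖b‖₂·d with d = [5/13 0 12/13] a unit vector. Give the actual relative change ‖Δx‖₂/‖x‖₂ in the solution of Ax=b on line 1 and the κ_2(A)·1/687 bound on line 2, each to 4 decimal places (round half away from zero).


0.5128
0.5128

from the listed singular values, σ₁ = 10, σ_n = 250/8807
condition number: 10 ÷ (250/8807) = 352.2800
perturbation bound = 352.2800·1/687 = 0.5128
solve Ax = b  →  x = [0.2800 0.0290 0.0276]
‖b‖₂ = 2.8284 and ‖x‖₂ = 0.2828
re-solving with b+δb shifts x by Δx of norm 0.1450
dividing the unrounded norms, ‖Δx‖/‖x‖ = 0.5128
realised/bound = 1 exactly: the bound is attained for this b and d


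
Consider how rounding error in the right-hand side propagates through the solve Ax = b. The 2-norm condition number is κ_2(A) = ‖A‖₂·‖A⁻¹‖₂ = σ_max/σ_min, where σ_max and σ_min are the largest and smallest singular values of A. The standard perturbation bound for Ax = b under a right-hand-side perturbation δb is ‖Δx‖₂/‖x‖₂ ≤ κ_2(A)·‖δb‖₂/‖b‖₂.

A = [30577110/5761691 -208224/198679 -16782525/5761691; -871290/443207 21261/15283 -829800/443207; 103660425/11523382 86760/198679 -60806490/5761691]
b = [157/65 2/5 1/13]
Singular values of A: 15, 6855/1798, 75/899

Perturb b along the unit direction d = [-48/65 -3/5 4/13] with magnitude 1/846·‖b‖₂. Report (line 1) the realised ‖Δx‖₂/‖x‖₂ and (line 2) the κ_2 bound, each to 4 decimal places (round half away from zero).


largest singular value 15, smallest 75/899
κ_2(A) = 15 / (75/899) = 179.8000
bound on ‖Δx‖/‖x‖: κ·ε = 179.8000·1/846 = 0.2125
solve Ax = b  →  x = [-7.9558 -21.2764 -7.6691]
‖b‖₂ = 2.4495 and ‖x‖₂ = 23.9749
δb = ε·‖b‖·d = [-0.0021 -0.0017 0.0009]; solving A·Δx = δb gives ‖Δx‖ = 0.0347
relative error = 0.0014
tightness: 0.0014 against a bound of 0.2125 (unrounded ratio ≈ 0.0068)

0.0014
0.2125


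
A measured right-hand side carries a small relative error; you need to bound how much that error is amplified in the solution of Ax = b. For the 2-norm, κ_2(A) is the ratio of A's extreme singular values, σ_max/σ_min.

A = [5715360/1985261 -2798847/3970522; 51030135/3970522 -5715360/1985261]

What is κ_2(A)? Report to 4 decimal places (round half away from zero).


236.2000

M = AᵀA = [1626850706625/9378372964 -91508628960/2344593241; -91508628960/2344593241 82388402289/9378372964]. tr(M)=508399497/2789522, det(M)=13286025/22316176
solving λ² − 508399497/2789522·λ + 13286025/22316176 = 0 gives λ = 729/4, 18225/5579044
κ = σ_max/σ_min = (27/2)/(135/2362) = 236.2000


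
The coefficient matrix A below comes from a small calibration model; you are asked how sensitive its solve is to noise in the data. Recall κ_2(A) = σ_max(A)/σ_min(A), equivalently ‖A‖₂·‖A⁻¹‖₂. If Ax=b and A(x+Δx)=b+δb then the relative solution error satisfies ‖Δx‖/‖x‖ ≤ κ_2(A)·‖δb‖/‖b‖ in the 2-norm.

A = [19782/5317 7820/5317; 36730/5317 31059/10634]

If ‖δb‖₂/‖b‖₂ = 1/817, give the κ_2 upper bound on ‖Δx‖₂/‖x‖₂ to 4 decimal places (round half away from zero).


form AᵀA = [1740420424/28270489 725093775/28270489; 725093775/28270489 1209271081/113081956] with trace 48348833/669124 and determinant 83521/167281
eigenvalues of AᵀA: λ = (tr ± √(tr²−4·det))/2 = 289/4, 1156/167281
κ = σ_max/σ_min = (17/2)/(34/409) = 102.2500
κ_2(A)·‖δb‖/‖b‖ = 0.1252

0.1252


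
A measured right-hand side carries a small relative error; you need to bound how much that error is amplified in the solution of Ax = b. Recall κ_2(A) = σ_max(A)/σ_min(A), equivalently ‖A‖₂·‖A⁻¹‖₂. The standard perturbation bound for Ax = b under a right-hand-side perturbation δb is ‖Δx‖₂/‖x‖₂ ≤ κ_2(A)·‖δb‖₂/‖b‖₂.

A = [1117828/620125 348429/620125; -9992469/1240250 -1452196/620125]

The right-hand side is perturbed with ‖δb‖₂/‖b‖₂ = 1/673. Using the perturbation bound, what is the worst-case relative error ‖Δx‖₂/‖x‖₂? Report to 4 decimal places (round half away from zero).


0.3596

form AᵀA = [62372156137/915062500 4547885454/228765625; 4547885454/228765625 1326755497/228765625] with trace 21657337/292820 and determinant 3418801/36602500
eigenvalues of AᵀA: λ = (tr ± √(tr²−4·det))/2 = 1849/25, 1849/1464100
κ = σ_max/σ_min = (43/5)/(43/1210) = 242.0000
perturbation bound = 242.0000·1/673 = 0.3596


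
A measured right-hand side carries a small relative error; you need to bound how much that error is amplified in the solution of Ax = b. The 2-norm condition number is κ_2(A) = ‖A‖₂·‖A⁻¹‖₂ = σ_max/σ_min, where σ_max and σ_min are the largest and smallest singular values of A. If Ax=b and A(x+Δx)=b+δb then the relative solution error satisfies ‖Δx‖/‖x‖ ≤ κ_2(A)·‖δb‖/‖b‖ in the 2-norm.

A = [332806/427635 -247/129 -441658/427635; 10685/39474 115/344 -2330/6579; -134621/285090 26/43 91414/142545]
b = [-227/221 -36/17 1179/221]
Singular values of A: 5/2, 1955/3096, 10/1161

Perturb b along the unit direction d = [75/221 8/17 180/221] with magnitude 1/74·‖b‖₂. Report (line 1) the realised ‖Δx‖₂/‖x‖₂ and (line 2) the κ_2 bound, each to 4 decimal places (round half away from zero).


from the listed singular values, σ₁ = 5/2, σ_n = 10/1161
condition number: (5/2) ÷ (10/1161) = 290.2500
bound on ‖Δx‖/‖x‖: κ·ε = 290.2500·1/74 = 3.9223
solve Ax = b  →  x = [275.1674 -2.8407 213.6101]
‖b‖₂ = 5.8310 and ‖x‖₂ = 348.3597
δb = ε·‖b‖·d = [0.0267 0.0371 0.0642]; solving A·Δx = δb gives ‖Δx‖ = 9.1483
dividing the unrounded norms, ‖Δx‖/‖x‖ = 0.0263
realised/bound (from unrounded values) ≈ 0.0067

0.0263
3.9223


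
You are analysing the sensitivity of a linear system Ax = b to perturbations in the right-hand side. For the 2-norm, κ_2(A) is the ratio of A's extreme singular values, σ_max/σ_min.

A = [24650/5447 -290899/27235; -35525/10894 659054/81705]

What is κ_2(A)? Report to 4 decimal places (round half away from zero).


125.7000

form AᵀA = [3692515625/118679236 -6643685545/89009427; -6643685545/89009427 47838089149/267028281] with trace 1328905309/6320196 and determinant 17682025/6320196
solving λ² − 1328905309/6320196·λ + 17682025/6320196 = 0 gives λ = 841/4, 21025/1580049
so κ_2 = √((841/4) / (21025/1580049)) = 125.7000


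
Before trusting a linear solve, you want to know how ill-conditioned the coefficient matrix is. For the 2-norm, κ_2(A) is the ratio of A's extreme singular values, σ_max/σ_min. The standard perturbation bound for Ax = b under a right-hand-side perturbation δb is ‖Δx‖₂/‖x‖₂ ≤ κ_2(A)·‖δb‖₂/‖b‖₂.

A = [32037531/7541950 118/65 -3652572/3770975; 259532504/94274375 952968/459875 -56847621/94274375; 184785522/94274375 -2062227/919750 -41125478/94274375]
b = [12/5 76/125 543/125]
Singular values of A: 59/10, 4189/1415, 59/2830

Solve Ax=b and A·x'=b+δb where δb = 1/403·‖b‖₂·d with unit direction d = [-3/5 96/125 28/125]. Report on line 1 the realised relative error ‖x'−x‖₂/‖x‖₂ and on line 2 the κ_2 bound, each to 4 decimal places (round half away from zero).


largest singular value 59/10, smallest 59/2830
condition number: (59/10) ÷ (59/2830) = 283.0000
perturbation bound = 283.0000·1/403 = 0.7022
solve Ax = b  →  x = [0.9649 -1.0517 -0.2171]
2-norm of b is 5.0000; of x, 1.4437
re-solving with b+δb shifts x by Δx of norm 0.5951
dividing the unrounded norms, ‖Δx‖/‖x‖ = 0.4122
realised/bound (from unrounded values) ≈ 0.5870

0.4122
0.7022


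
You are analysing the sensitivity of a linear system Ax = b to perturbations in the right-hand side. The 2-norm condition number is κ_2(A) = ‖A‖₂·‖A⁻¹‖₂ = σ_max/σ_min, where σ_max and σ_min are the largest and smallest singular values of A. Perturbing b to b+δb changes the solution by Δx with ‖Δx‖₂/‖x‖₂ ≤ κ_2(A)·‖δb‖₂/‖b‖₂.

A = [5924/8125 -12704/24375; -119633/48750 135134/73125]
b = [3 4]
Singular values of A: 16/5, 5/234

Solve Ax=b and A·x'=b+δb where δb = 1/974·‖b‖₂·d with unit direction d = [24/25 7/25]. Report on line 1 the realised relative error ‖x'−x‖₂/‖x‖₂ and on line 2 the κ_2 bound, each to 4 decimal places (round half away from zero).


σ_max = 16/5, σ_min = 5/234
κ = σ_max/σ_min = (16/5)/(5/234) = 149.7600
perturbation bound = 149.7600·1/974 = 0.1538
solve Ax = b  →  x = [111.5700 150.3225]
‖b‖₂ = 5.0000 and ‖x‖₂ = 187.2023
re-solving with b+δb shifts x by Δx of norm 0.2402
dividing the unrounded norms, ‖Δx‖/‖x‖ = 0.0013
so the bound overstates the realised error by a factor of ≈ 119.8095 (computed from the unrounded values)

0.0013
0.1538


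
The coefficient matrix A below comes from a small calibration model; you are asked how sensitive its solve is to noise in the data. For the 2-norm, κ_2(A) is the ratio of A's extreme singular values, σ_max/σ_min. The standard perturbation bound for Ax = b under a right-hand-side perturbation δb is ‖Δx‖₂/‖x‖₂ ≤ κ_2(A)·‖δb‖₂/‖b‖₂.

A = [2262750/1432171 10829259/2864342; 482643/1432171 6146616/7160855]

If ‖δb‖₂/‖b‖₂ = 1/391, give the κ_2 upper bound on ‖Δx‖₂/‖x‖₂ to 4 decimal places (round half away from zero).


M = AᵀA = [3184403229/1220174761 38207249073/6100873805; 38207249073/6100873805 1833994536129/122017476100]. tr(M)=12736300941/721996900, det(M)=194481/28879876
solving λ² − 12736300941/721996900·λ + 194481/28879876 = 0 gives λ = 441/25, 11025/28879876
so κ_2 = √((441/25) / (11025/28879876)) = 214.9600
worst-case relative error ≤ 214.9600 × 1/391 = 0.5498

0.5498


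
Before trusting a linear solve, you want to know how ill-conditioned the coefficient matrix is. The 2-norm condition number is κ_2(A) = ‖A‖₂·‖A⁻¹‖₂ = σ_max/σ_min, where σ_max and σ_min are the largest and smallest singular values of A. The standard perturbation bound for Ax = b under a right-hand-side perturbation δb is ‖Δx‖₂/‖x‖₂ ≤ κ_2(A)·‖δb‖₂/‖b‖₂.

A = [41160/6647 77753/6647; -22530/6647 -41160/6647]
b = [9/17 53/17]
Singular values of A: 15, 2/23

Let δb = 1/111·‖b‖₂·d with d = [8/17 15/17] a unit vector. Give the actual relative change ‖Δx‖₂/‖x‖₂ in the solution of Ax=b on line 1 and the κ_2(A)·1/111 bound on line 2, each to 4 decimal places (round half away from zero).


0.0095
1.5541

largest singular value 15, smallest 2/23
κ_2(A) = 15 / (2/23) = 172.5000
perturbation bound = 172.5000·1/111 = 1.5541
solve Ax = b  →  x = [-30.4725 16.1765]
‖b‖₂ = 3.1623 and ‖x‖₂ = 34.5001
δb = ε·‖b‖·d = [0.0134 0.0251]; solving A·Δx = δb gives ‖Δx‖ = 0.3276
realised ‖Δx‖/‖x‖ = 0.0095
realised/bound (from unrounded values) ≈ 0.0061


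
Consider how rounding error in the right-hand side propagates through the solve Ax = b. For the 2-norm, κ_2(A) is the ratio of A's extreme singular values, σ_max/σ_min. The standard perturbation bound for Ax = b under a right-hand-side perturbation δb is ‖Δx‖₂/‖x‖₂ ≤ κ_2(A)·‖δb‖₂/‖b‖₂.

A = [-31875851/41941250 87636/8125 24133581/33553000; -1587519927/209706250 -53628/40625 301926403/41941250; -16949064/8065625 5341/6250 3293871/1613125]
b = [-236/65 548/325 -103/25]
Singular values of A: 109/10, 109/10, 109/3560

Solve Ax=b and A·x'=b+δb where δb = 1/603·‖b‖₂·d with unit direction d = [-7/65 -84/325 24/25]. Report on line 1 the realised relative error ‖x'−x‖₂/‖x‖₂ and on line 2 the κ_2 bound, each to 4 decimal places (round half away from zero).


0.0024
0.5904

largest singular value 109/10, smallest 109/3560
κ = σ_max/σ_min = (109/10)/(109/3560) = 356.0000
bound on ‖Δx‖/‖x‖: κ·ε = 356.0000·1/603 = 0.5904
solve Ax = b  →  x = [-90.1087 -0.3780 -94.5929]
‖b‖ = 5.7446, ‖x‖ = 130.6427
with δb = [-0.0010 -0.0025 0.0091], A·Δx = δb → ‖Δx‖ = 0.3111
dividing the unrounded norms, ‖Δx‖/‖x‖ = 0.0024
tightness: 0.0024 against a bound of 0.5904 (unrounded ratio ≈ 0.0040)


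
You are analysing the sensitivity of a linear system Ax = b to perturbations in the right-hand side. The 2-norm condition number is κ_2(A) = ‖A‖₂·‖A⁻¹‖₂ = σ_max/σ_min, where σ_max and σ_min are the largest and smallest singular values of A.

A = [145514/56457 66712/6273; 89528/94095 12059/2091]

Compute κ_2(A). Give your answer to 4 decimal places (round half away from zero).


form AᵀA = [2081299204/275726025 201571672/6127245; 201571672/6127245 19928257/136161] with trace 25244509/164025 and determinant 3694084/164025
eigenvalues of AᵀA: λ = (tr ± √(tr²−4·det))/2 = 3844/25, 961/6561
so κ_2 = √((3844/25) / (961/6561)) = 32.4000

32.4000


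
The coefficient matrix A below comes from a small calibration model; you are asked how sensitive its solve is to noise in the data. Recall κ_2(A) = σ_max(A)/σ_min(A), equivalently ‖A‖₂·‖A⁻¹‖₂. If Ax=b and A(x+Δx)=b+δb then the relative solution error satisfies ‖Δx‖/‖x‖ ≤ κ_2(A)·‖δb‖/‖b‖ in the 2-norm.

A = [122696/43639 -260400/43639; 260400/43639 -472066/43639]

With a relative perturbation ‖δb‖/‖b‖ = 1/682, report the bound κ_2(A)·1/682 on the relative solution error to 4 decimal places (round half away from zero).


0.0554

AᵀA = [286721344/6589489 -535903200/6589489; -535903200/6589489 1005724804/6589489]; tr = 4472132/22801, det = 614656/22801
char-poly roots: 196 and 3136/22801
so κ_2 = √(196 / (3136/22801)) = 37.7500
κ_2(A)·‖δb‖/‖b‖ = 0.0554


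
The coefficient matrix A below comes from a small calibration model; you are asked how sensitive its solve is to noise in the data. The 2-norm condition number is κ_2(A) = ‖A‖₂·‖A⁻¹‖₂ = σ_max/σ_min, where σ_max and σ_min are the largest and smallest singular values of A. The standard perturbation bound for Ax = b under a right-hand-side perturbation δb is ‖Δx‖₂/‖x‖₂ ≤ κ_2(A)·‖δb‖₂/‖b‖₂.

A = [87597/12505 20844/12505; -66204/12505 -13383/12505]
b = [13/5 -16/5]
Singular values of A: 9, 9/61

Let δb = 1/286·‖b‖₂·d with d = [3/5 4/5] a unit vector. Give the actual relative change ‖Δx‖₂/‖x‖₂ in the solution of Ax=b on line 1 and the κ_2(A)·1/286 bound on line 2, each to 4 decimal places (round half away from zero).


σ_max = 9, σ_min = 9/61
condition number: 9 ÷ (9/61) = 61.0000
κ_2(A)·‖δb‖/‖b‖ = 0.2133
solve Ax = b  →  x = [1.9214 -6.5149]
‖b‖₂ = 4.1231 and ‖x‖₂ = 6.7923
re-solving with b+δb shifts x by Δx of norm 0.0977
relative error = 0.0144
so the bound overstates the realised error by a factor of ≈ 14.8264 (computed from the unrounded values)

0.0144
0.2133


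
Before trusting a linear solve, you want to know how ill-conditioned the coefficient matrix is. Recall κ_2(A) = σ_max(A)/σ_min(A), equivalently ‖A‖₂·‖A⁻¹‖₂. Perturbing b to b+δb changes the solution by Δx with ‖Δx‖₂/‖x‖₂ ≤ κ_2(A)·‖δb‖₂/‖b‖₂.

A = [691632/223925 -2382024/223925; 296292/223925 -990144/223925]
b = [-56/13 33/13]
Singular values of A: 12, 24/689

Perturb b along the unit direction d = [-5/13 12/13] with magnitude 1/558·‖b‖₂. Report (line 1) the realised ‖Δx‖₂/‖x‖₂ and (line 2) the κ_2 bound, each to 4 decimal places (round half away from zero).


0.0022
0.6174

σ_max = 12, σ_min = 24/689
condition number: 12 ÷ (24/689) = 344.5000
κ_2(A)·‖δb‖/‖b‖ = 0.6174
solve Ax = b  →  x = [110.1700 32.3933]
‖b‖ = 5.0000, ‖x‖ = 114.8336
Δx = A⁻¹·δb where δb = 1/558·5.0000·d; ‖Δx‖ = 0.2572
relative error = 0.0022
realised/bound (from unrounded values) ≈ 0.0036


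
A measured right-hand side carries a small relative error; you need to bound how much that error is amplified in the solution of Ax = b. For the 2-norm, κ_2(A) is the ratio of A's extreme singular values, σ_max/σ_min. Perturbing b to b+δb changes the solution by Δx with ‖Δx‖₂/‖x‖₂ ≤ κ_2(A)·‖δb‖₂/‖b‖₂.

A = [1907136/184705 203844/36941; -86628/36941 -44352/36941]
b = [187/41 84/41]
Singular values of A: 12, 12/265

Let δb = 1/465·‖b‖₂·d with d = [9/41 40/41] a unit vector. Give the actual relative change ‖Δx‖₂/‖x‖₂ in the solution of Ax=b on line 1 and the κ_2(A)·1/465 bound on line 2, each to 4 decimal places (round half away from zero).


0.0036
0.5699

largest singular value 12, smallest 12/265
κ_2(A) = 12 / (12/265) = 265.0000
worst-case relative error ≤ 265.0000 × 1/465 = 0.5699
solve Ax = b  →  x = [-30.8824 58.6127]
‖b‖ = 5.0000, ‖x‖ = 66.2508
δb = ε·‖b‖·d = [0.0024 0.0105]; solving A·Δx = δb gives ‖Δx‖ = 0.2375
realised ‖Δx‖/‖x‖ = 0.0036
realised/bound (from unrounded values) ≈ 0.0063


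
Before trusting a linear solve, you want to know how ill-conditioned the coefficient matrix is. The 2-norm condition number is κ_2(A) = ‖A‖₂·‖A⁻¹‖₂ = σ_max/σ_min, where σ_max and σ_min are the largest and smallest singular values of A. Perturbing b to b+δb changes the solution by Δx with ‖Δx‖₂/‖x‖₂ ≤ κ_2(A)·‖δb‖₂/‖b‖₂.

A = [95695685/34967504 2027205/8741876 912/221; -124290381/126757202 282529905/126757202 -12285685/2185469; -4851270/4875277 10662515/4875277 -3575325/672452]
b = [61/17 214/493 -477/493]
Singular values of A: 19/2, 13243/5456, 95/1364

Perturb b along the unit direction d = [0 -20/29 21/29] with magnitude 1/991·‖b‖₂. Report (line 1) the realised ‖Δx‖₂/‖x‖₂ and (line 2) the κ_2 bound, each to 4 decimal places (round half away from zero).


σ_max = 19/2, σ_min = 95/1364
κ_2(A) = (19/2) / (95/1364) = 136.4000
perturbation bound = 136.4000·1/991 = 0.1376
solve Ax = b  →  x = [10.0912 -8.8036 -5.3279]
‖b‖₂ = 3.7417 and ‖x‖₂ = 14.4125
re-solving with b+δb shifts x by Δx of norm 0.0542
relative error = 0.0038
tightness: 0.0038 against a bound of 0.1376 (unrounded ratio ≈ 0.0273)

0.0038
0.1376


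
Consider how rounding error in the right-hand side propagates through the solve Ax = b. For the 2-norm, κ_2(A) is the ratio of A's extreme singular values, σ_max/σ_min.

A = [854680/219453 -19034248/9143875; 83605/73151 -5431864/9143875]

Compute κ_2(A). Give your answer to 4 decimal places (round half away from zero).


AᵀA = [46669768625/2832918777 -41483727176/4721531295; -41483727176/4721531295 36876022912/7869218825]; tr = 88154613049/4166057025, det = 17909824/4166057025
λ_max, λ_min = (88154613049/4166057025 ± √7770937348426554222001/17356031135551850625)/2 = 529/25, 33856/166642281
σ_max=√(529/25)=(23/5), σ_min=√(33856/166642281)=(184/12909) → κ = 322.7250

322.7250


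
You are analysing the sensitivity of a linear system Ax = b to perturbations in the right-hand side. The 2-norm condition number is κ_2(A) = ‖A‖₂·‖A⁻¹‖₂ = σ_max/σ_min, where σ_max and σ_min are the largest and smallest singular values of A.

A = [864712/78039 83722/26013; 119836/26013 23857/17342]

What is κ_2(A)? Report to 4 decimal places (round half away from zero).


375.1875

AᵀA = [5189188432/36036009 504500542/12012003; 504500542/12012003 196212433/16016004]; tr = 22522665625/144144036, det = 6250000/36036009
char-poly roots: 625/4 and 40000/36036009
so κ_2 = √((625/4) / (40000/36036009)) = 375.1875


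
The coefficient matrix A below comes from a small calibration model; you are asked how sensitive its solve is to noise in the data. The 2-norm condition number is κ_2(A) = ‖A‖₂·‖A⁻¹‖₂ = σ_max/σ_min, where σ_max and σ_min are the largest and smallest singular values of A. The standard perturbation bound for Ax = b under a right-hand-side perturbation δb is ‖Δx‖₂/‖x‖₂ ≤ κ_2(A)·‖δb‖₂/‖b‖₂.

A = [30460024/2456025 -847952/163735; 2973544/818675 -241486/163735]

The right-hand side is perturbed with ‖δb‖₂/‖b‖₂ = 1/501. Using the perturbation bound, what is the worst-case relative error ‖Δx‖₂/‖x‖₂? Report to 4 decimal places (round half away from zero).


0.7542

AᵀA = [1611825179776/9651294081 -223862768080/3217098027; -223862768080/3217098027 31093523300/1072366009]; tr = 11193295204/57108249, det = 15366400/57108249
eigenvalues of AᵀA: λ = (tr ± √(tr²−4·det))/2 = 196, 78400/57108249
κ_2(A) = √(λ_max/λ_min) = √(196 / (78400/57108249)) = 377.8500
perturbation bound = 377.8500·1/501 = 0.7542


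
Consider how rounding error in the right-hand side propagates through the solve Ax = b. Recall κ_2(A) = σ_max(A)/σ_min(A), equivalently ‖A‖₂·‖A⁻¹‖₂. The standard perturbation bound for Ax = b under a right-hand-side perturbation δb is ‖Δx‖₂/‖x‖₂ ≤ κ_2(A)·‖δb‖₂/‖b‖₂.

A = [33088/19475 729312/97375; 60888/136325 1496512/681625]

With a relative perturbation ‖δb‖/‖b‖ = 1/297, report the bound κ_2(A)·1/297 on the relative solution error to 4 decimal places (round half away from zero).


M = AᵀA = [91765312/29735209 2037699072/148676045; 2037699072/148676045 45283922944/743380225]. tr(M)=28303424/442225, det(M)=65536/442225
char-poly roots: 64 and 1024/442225
κ_2(A) = √(λ_max/λ_min) = √(64 / (1024/442225)) = 166.2500
worst-case relative error ≤ 166.2500 × 1/297 = 0.5598

0.5598


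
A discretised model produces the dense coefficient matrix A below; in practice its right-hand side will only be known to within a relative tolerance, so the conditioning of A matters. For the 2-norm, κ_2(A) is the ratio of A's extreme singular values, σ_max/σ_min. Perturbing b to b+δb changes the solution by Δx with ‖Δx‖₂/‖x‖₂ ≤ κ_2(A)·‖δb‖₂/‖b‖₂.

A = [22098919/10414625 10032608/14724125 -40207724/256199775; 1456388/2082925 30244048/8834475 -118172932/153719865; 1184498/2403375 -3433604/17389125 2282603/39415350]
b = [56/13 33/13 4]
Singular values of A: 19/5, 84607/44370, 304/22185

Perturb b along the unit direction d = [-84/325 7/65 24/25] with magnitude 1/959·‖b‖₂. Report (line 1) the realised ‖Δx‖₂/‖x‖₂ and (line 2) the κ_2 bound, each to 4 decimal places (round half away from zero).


from the listed singular values, σ₁ = 19/5, σ_n = 304/22185
condition number: (19/5) ÷ (304/22185) = 277.3125
worst-case relative error ≤ 277.3125 × 1/959 = 0.2892
solve Ax = b  →  x = [2.3412 48.2188 213.5550]
‖b‖₂ = 6.4031 and ‖x‖₂ = 218.9435
δb = ε·‖b‖·d = [-0.0017 0.0007 0.0064]; solving A·Δx = δb gives ‖Δx‖ = 0.4873
relative error = 0.0022
so the bound overstates the realised error by a factor of ≈ 129.9343 (computed from the unrounded values)

0.0022
0.2892


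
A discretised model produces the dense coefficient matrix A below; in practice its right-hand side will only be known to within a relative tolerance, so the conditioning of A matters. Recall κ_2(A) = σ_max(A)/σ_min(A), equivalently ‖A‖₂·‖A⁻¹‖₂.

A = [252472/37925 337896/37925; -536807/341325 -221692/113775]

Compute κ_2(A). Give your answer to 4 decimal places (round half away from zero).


form AᵀA = [3242874913/69305625 1441021028/23101875; 1441021028/23101875 640517968/7700625] with trace 72060293/554445 and determinant 8340544/7700625
char-poly roots: 3249/25 and 23104/2772225
σ_max=√(3249/25)=(57/5), σ_min=√(23104/2772225)=(152/1665) → κ = 124.8750

124.8750


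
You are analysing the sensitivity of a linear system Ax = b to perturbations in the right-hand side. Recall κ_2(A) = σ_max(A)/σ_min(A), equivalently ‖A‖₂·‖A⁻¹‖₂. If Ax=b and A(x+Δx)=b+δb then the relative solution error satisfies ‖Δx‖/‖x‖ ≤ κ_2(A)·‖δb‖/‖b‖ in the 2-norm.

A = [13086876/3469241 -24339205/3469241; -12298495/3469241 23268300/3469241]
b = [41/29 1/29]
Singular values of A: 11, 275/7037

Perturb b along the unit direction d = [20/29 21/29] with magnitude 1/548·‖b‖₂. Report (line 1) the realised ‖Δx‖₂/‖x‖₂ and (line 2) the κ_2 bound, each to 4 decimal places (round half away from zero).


0.0026
0.5136

σ_max = 11, σ_min = 275/7037
κ_2(A) = 11 / (275/7037) = 281.4800
perturbation bound = 281.4800·1/548 = 0.5136
solve Ax = b  →  x = [22.6214 11.9617]
‖b‖₂ = 1.4142 and ‖x‖₂ = 25.5893
δb = ε·‖b‖·d = [0.0018 0.0019]; solving A·Δx = δb gives ‖Δx‖ = 0.0660
dividing the unrounded norms, ‖Δx‖/‖x‖ = 0.0026
so the bound overstates the realised error by a factor of ≈ 199.0377 (computed from the unrounded values)


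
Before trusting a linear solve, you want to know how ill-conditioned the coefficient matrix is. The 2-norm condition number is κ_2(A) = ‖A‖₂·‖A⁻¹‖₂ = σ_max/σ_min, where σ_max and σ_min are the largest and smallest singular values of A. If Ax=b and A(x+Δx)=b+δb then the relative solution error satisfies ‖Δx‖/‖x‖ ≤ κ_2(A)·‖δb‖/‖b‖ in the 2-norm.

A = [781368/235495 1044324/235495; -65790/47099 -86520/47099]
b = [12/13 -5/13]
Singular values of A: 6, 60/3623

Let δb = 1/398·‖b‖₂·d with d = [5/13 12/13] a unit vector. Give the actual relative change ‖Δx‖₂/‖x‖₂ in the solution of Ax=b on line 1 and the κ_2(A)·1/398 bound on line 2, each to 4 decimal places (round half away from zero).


from the listed singular values, σ₁ = 6, σ_n = 60/3623
condition number: 6 ÷ (60/3623) = 362.3000
κ_2(A)·‖δb‖/‖b‖ = 0.9103
solve Ax = b  →  x = [0.1000 0.1333]
‖b‖₂ = 1.0000 and ‖x‖₂ = 0.1667
re-solving with b+δb shifts x by Δx of norm 0.1517
relative error = 0.9103
tightness: 0.9103 against a bound of 0.9103; the bound is attained (ratio 1)

0.9103
0.9103


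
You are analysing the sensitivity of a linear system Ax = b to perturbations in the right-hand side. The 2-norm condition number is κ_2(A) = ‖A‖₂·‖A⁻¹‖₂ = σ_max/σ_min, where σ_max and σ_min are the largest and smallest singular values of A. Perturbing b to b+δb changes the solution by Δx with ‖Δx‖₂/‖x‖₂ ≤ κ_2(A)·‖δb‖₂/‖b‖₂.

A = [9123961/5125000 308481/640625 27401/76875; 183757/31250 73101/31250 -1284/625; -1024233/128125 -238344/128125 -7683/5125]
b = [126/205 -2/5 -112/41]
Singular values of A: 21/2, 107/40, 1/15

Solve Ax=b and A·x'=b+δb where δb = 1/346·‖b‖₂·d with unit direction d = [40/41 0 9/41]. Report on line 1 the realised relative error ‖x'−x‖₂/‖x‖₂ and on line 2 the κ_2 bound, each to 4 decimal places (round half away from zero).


from the listed singular values, σ₁ = 21/2, σ_n = 1/15
condition number: (21/2) ÷ (1/15) = 157.5000
κ_2(A)·‖δb‖/‖b‖ = 0.4552
solve Ax = b  →  x = [0.2415 -0.1476 0.7178]
‖b‖ = 2.8284, ‖x‖ = 0.7715
Δx = A⁻¹·δb where δb = 1/346·2.8284·d; ‖Δx‖ = 0.1226
realised ‖Δx‖/‖x‖ = 0.1589
so the bound overstates the realised error by a factor of ≈ 2.8642 (computed from the unrounded values)

0.1589
0.4552


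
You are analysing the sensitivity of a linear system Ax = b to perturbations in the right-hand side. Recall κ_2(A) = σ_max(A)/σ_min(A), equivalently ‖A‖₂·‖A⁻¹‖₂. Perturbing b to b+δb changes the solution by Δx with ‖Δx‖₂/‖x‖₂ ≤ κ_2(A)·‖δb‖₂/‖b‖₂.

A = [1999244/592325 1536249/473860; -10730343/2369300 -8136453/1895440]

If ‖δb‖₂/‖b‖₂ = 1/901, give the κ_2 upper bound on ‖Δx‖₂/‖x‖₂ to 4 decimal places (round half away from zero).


0.3482

AᵀA = [7163675441689/224543299600 5457932681019/179634639680; 5457932681019/179634639680 4158513730449/143707711744]; tr = 259906837489/4271929600, det = 6426225/170877184
char-poly roots: 1521/25 and 105625/170877184
so κ_2 = √((1521/25) / (105625/170877184)) = 313.7280
bound on ‖Δx‖/‖x‖: κ·ε = 313.7280·1/901 = 0.3482


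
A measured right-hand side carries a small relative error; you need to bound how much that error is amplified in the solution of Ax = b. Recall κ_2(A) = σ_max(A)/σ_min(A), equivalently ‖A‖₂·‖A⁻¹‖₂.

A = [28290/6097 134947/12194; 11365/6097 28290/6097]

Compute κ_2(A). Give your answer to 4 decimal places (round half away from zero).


187.6000

form AᵀA = [5499925/219961 13197285/219961; 13197285/219961 126698161/879844] with trace 148697861/879844 and determinant 714025/879844
solving λ² − 148697861/879844·λ + 714025/879844 = 0 gives λ = 169, 4225/879844
κ = σ_max/σ_min = 13/(65/938) = 187.6000


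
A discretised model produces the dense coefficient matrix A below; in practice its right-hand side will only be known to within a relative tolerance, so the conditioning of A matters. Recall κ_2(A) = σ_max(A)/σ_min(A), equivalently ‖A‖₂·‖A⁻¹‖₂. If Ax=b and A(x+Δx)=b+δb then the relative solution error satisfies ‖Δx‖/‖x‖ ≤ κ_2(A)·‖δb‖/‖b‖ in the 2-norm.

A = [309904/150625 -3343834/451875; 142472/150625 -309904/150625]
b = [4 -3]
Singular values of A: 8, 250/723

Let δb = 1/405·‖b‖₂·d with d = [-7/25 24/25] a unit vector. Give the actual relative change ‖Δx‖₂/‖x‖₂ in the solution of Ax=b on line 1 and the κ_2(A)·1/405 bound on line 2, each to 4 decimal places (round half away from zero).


0.0031
0.0571

σ_max = 8, σ_min = 250/723
κ_2(A) = 8 / (250/723) = 23.1360
perturbation bound = 23.1360·1/405 = 0.0571
solve Ax = b  →  x = [-11.0003 -3.5990]
‖b‖ = 5.0000, ‖x‖ = 11.5741
re-solving with b+δb shifts x by Δx of norm 0.0357
dividing the unrounded norms, ‖Δx‖/‖x‖ = 0.0031
realised/bound (from unrounded values) ≈ 0.0540


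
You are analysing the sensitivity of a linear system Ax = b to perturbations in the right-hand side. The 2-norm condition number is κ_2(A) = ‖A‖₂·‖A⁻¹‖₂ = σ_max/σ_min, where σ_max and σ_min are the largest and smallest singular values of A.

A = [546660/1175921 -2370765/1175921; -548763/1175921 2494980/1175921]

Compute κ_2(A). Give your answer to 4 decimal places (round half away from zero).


M = AᵀA = [17400249/40102961 -77293440/40102961; -77293440/40102961 343535625/40102961]. tr(M)=8803314/978121, det(M)=2025/978121
char-poly roots: 9 and 225/978121
κ = σ_max/σ_min = 3/(15/989) = 197.8000

197.8000


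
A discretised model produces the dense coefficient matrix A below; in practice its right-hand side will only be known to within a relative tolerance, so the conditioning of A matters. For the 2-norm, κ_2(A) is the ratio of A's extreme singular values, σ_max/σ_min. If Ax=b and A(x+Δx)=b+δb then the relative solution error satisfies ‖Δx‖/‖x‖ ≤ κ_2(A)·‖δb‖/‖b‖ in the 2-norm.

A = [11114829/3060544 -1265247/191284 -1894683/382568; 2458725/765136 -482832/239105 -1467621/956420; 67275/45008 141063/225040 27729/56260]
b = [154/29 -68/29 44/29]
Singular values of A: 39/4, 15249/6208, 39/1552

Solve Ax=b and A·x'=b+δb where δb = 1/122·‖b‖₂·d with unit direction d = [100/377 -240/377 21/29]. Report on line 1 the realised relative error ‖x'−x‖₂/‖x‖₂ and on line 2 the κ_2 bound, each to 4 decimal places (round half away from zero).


0.0123
3.1803

largest singular value 39/4, smallest 39/1552
condition number: (39/4) ÷ (39/1552) = 388.0000
worst-case relative error ≤ 388.0000 × 1/122 = 3.1803
solve Ax = b  →  x = [-0.5254 -96.1038 126.8965]
2-norm of b is 6.0000; of x, 159.1821
Δx = A⁻¹·δb where δb = 1/122·6.0000·d; ‖Δx‖ = 1.9571
relative error = 0.0123
tightness: 0.0123 against a bound of 3.1803 (unrounded ratio ≈ 0.0039)
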